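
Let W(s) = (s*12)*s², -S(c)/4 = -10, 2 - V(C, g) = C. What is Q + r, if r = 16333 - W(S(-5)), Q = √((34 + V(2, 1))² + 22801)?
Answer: -751667 + √23957 ≈ -7.5151e+5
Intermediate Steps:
V(C, g) = 2 - C
S(c) = 40 (S(c) = -4*(-10) = 40)
W(s) = 12*s³ (W(s) = (12*s)*s² = 12*s³)
Q = √23957 (Q = √((34 + (2 - 1*2))² + 22801) = √((34 + (2 - 2))² + 22801) = √((34 + 0)² + 22801) = √(34² + 22801) = √(1156 + 22801) = √23957 ≈ 154.78)
r = -751667 (r = 16333 - 12*40³ = 16333 - 12*64000 = 16333 - 1*768000 = 16333 - 768000 = -751667)
Q + r = √23957 - 751667 = -751667 + √23957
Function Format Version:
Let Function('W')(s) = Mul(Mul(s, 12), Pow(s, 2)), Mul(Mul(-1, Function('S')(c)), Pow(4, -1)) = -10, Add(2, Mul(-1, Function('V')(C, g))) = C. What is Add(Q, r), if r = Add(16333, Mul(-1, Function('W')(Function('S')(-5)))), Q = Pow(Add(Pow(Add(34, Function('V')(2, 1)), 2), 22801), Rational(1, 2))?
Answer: Add(-751667, Pow(23957, Rational(1, 2))) ≈ -7.5151e+5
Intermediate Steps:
Function('V')(C, g) = Add(2, Mul(-1, C))
Function('S')(c) = 40 (Function('S')(c) = Mul(-4, -10) = 40)
Function('W')(s) = Mul(12, Pow(s, 3)) (Function('W')(s) = Mul(Mul(12, s), Pow(s, 2)) = Mul(12, Pow(s, 3)))
Q = Pow(23957, Rational(1, 2)) (Q = Pow(Add(Pow(Add(34, Add(2, Mul(-1, 2))), 2), 22801), Rational(1, 2)) = Pow(Add(Pow(Add(34, Add(2, -2)), 2), 22801), Rational(1, 2)) = Pow(Add(Pow(Add(34, 0), 2), 22801), Rational(1, 2)) = Pow(Add(Pow(34, 2), 22801), Rational(1, 2)) = Pow(Add(1156, 22801), Rational(1, 2)) = Pow(23957, Rational(1, 2)) ≈ 154.78)
r = -751667 (r = Add(16333, Mul(-1, Mul(12, Pow(40, 3)))) = Add(16333, Mul(-1, Mul(12, 64000))) = Add(16333, Mul(-1, 768000)) = Add(16333, -768000) = -751667)
Add(Q, r) = Add(Pow(23957, Rational(1, 2)), -751667) = Add(-751667, Pow(23957, Rational(1, 2)))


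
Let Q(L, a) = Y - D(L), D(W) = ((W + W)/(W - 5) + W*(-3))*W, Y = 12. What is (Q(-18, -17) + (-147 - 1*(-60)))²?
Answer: 452795841/529 ≈ 8.5595e+5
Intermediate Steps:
D(W) = W*(-3*W + 2*W/(-5 + W)) (D(W) = ((2*W)/(-5 + W) - 3*W)*W = (2*W/(-5 + W) - 3*W)*W = (-3*W + 2*W/(-5 + W))*W = W*(-3*W + 2*W/(-5 + W)))
Q(L, a) = 12 - L²*(17 - 3*L)/(-5 + L)
(Q(-18, -17) + (-147 - 1*(-60)))² = ((-60 + 12*(-18) + (-18)²*(-17 + 3*(-18)))/(-5 - 18) + (-147 - 1*(-60)))² = ((-60 - 216 + 324*(-17 - 54))/(-23) + (-147 + 60))² = (-(-60 - 216 + 324*(-71))/23 - 87)² = (-(-60 - 216 - 23004)/23 - 87)² = (-1/23*(-23280) - 87)² = (23280/23 - 87)² = (21279/23)² = 452795841/529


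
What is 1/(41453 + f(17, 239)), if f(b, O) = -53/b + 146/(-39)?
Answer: 663/27478790 ≈ 2.4128e-5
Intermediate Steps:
f(b, O) = -146/39 - 53/b (f(b, O) = -53/b + 146*(-1/39) = -53/b - 146/39 = -146/39 - 53/b)
1/(41453 + f(17, 239)) = 1/(41453 + (-146/39 - 53/17)) = 1/(41453 - 4549/663) = 1/(27478790/663) = 663/27478790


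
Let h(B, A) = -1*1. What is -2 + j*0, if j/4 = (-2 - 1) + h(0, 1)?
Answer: -2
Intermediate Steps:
h(B, A) = -1
j = -16 (j = 4*((-2 - 1) - 1) = 4*(-3 - 1) = 4*(-4) = -16)
-2 + j*0 = -2 - 16*0 = -2 + 0 = -2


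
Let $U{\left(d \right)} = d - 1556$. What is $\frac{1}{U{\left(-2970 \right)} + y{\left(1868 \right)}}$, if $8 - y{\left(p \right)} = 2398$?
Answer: $- \frac{1}{6916} \approx -0.00014459$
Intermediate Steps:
$y{\left(p \right)} = -2390$ ($y{\left(p \right)} = 8 - 2398 = -2390$)
$U{\left(d \right)} = -1556 + d$ ($U{\left(d \right)} = d - 1556 = -1556 + d$)
$\frac{1}{U{\left(-2970 \right)} + y{\left(1868 \right)}} = \frac{1}{\left(-1556 - 2970\right) - 2390} = \frac{1}{-4526 - 2390} = \frac{1}{-6916} = - \frac{1}{6916}$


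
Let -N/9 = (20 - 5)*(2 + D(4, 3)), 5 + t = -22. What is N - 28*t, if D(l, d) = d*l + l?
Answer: -1674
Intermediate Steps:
t = -27 (t = -5 - 22 = -27)
D(l, d) = l + d*l
N = -2430 (N = -9*(20 - 5)*(2 + 4*(1 + 3)) = -135*(2 + 4*4) = -135*(2 + 16) = -135*18 = -9*270 = -2430)
N - 28*t = -2430 - 28*(-27) = -2430 + 756 = -1674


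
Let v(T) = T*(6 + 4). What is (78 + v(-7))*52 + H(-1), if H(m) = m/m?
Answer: 417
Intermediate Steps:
H(m) = 1
v(T) = 10*T (v(T) = T*10 = 10*T)
(78 + v(-7))*52 + H(-1) = (78 + 10*(-7))*52 + 1 = (78 - 70)*52 + 1 = 8*52 + 1 = 416 + 1 = 417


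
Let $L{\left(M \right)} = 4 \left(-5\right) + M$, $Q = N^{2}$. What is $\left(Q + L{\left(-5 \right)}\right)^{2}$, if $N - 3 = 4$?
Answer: $576$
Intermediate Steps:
$N = 7$ ($N = 3 + 4 = 7$)
$Q = 49$ ($Q = 7^{2} = 49$)
$L{\left(M \right)} = -20 + M$
$\left(Q + L{\left(-5 \right)}\right)^{2} = \left(49 - 25\right)^{2} = 24^{2} = 576$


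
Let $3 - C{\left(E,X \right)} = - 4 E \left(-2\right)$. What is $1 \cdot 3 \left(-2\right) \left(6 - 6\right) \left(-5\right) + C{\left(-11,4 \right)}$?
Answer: $91$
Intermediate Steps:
$C{\left(E,X \right)} = 3 - 8 E$ ($C{\left(E,X \right)} = 3 - - 4 E \left(-2\right) = 3 - 8 E$)
$1 \cdot 3 \left(-2\right) \left(6 - 6\right) \left(-5\right) + C{\left(-11,4 \right)} = 1 \cdot 3 \left(-2\right) \left(6 - 6\right) \left(-5\right) + \left(3 - -88\right) = 3 \left(-2\right) 0 \left(-5\right) + \left(3 + 88\right) = \left(-6\right) 0 + 91 = 0 + 91 = 91$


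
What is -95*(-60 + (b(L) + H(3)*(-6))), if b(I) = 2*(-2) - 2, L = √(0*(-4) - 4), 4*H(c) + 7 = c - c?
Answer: 10545/2 ≈ 5272.5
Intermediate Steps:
H(c) = -7/4 (H(c) = -7/4 + (c - c)/4 = -7/4 + (¼)*0 = -7/4 + 0 = -7/4)
L = 2*I (L = √(0 - 4) = √(-4) = 2*I ≈ 2.0*I)
b(I) = -6 (b(I) = -4 - 2 = -6)
-95*(-60 + (b(L) + H(3)*(-6))) = -95*(-60 + (-6 - 7/4*(-6))) = -95*(-60 + (-6 + 21/2)) = -95*(-60 + 9/2) = -95*(-111/2) = 10545/2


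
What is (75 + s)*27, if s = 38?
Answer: 3051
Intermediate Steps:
(75 + s)*27 = (75 + 38)*27 = 113*27 = 3051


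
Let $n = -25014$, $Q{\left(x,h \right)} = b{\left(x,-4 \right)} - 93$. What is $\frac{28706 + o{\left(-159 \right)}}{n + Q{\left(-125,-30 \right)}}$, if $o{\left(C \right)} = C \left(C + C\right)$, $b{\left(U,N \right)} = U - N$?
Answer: $- \frac{2831}{901} \approx -3.1421$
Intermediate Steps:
$o{\left(C \right)} = 2 C^{2}$ ($o{\left(C \right)} = C 2 C = 2 C^{2}$)
$Q{\left(x,h \right)} = -89 + x$ ($Q{\left(x,h \right)} = \left(x - -4\right) - 93 = \left(x + 4\right) - 93 = \left(4 + x\right) - 93 = -89 + x$)
$\frac{28706 + o{\left(-159 \right)}}{n + Q{\left(-125,-30 \right)}} = \frac{28706 + 2 \left(-159\right)^{2}}{-25014 - 214} = \frac{28706 + 2 \cdot 25281}{-25014 - 214} = \frac{28706 + 50562}{-25228} = 79268 \left(- \frac{1}{25228}\right) = - \frac{2831}{901}$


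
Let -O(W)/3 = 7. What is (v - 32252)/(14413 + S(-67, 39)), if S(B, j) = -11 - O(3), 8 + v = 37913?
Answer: 5653/14423 ≈ 0.39194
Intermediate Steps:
v = 37905 (v = -8 + 37913 = 37905)
O(W) = -21 (O(W) = -3*7 = -21)
S(B, j) = 10 (S(B, j) = -11 - 1*(-21) = -11 + 21 = 10)
(v - 32252)/(14413 + S(-67, 39)) = (37905 - 32252)/(14413 + 10) = 5653/14423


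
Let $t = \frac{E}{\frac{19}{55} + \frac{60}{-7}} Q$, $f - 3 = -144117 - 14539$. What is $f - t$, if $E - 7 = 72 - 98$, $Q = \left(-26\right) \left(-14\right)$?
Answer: $- \frac{505116711}{3167} \approx -1.5949 \cdot 10^{5}$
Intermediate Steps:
$f = -158653$ ($f = 3 - 158656 = -158653$)
$Q = 364$
$E = -19$ ($E = 7 + \left(72 - 98\right) = 7 - 26 = -19$)
$t = \frac{2662660}{3167}$ ($t = - \frac{19}{\frac{19}{55} + \frac{60}{-7}} \cdot 364 = - \frac{19}{19 \cdot \frac{1}{55} + 60 \left(- \frac{1}{7}\right)} 364 = - \frac{19}{\frac{19}{55} - \frac{60}{7}} \cdot 364 = - \frac{19}{- \frac{3167}{385}} \cdot 364 = \left(-19\right) \left(- \frac{385}{3167}\right) 364 = \frac{7315}{3167} \cdot 364 = \frac{2662660}{3167} \approx 840.75$)
$f - t = -158653 - \frac{2662660}{3167} = - \frac{505116711}{3167}$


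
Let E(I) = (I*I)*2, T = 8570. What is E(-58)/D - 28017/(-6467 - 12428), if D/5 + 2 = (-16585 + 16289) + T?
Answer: 32147717/19537430 ≈ 1.6454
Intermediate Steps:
E(I) = 2*I**2 (E(I) = I**2*2 = 2*I**2)
D = 41360 (D = -10 + 5*((-16585 + 16289) + 8570) = -10 + 5*(-296 + 8570) = -10 + 5*8274 = -10 + 41370 = 41360)
E(-58)/D - 28017/(-6467 - 12428) = (2*(-58)**2)/41360 - 28017/(-6467 - 12428) = (2*3364)*(1/41360) - 28017/(-18895) = 6728*(1/41360) - 28017*(-1/18895) = 841/5170 + 28017/18895 = 32147717/19537430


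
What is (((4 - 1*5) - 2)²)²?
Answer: 81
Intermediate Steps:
(((4 - 1*5) - 2)²)² = (((4 - 5) - 2)²)² = ((-1 - 2)²)² = ((-3)²)² = 9² = 81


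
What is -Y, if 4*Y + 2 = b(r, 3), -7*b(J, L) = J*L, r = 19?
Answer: 71/28 ≈ 2.5357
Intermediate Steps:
b(J, L) = -J*L/7
Y = -71/28 (Y = -½ + (-⅐*19*3)/4 = -½ + (¼)*(-57/7) = -½ - 57/28 = -71/28 ≈ -2.5357)
-Y = -1*(-71/28) = 71/28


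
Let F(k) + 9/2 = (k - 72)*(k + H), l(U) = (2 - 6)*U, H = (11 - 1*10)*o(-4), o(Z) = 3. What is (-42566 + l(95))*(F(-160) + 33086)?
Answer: -2984983203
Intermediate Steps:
H = 3 (H = (11 - 1*10)*3 = (11 - 10)*3 = 1*3 = 3)
l(U) = -4*U
F(k) = -9/2 + (-72 + k)*(3 + k) (F(k) = -9/2 + (k - 72)*(k + 3) = -9/2 + (-72 + k)*(3 + k))
(-42566 + l(95))*(F(-160) + 33086) = (-42566 - 4*95)*((-441/2 + (-160)² - 69*(-160)) + 33086) = (-42566 - 380)*((-441/2 + 25600 + 11040) + 33086) = -42946*(72839/2 + 33086) = -42946*139011/2 = -2984983203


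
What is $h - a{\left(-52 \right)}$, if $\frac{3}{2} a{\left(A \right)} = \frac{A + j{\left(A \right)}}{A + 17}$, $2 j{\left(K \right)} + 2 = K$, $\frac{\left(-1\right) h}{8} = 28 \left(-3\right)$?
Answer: $\frac{70402}{105} \approx 670.5$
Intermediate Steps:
$h = 672$ ($h = - 8 \cdot 28 \left(-3\right) = \left(-8\right) \left(-84\right) = 672$)
$j{\left(K \right)} = -1 + \frac{K}{2}$
$a{\left(A \right)} = \frac{2 \left(-1 + \frac{3 A}{2}\right)}{3 \left(17 + A\right)}$ ($a{\left(A \right)} = \frac{2 \frac{A + \left(-1 + \frac{A}{2}\right)}{A + 17}}{3} = \frac{2 \frac{-1 + \frac{3 A}{2}}{17 + A}}{3} = \frac{2 \left(-1 + \frac{3 A}{2}\right)}{3 \left(17 + A\right)}$)
$h - a{\left(-52 \right)} = 672 - \frac{- \frac{2}{3} - 52}{17 - 52} = 672 - \frac{1}{-35} \left(- \frac{158}{3}\right) = 672 - \left(- \frac{1}{35}\right) \left(- \frac{158}{3}\right) = 672 - \frac{158}{105} = \frac{70402}{105}$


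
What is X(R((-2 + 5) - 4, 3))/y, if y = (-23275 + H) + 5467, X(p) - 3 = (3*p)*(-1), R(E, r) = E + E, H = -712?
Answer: -9/18520 ≈ -0.00048596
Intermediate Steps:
R(E, r) = 2*E
X(p) = 3 - 3*p (X(p) = 3 + (3*p)*(-1) = 3 - 3*p)
y = -18520 (y = (-23275 - 712) + 5467 = -23987 + 5467 = -18520)
X(R((-2 + 5) - 4, 3))/y = (3 - 6*((-2 + 5) - 4))/(-18520) = (3 - 6*(3 - 4))*(-1/18520) = (3 - 6*(-1))*(-1/18520) = (3 - 3*(-2))*(-1/18520) = (3 + 6)*(-1/18520) = 9*(-1/18520) = -9/18520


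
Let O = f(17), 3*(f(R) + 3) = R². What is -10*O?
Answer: -2800/3 ≈ -933.33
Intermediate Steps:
f(R) = -3 + R²/3
O = 280/3 (O = -3 + (⅓)*17² = -3 + (⅓)*289 = -3 + 289/3 = 280/3 ≈ 93.333)
-10*O = -10*280/3 = -2800/3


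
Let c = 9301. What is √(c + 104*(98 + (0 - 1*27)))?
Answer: √16685 ≈ 129.17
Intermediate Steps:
√(c + 104*(98 + (0 - 1*27))) = √(9301 + 104*(98 + (0 - 1*27))) = √(9301 + 104*(98 + (0 - 27))) = √(9301 + 104*(98 - 27)) = √(9301 + 104*71) = √(9301 + 7384) = √16685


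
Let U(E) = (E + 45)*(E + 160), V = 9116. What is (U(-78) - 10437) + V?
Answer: -4027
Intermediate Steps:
U(E) = (45 + E)*(160 + E)
(U(-78) - 10437) + V = ((7200 + (-78)**2 + 205*(-78)) - 10437) + 9116 = ((7200 + 6084 - 15990) - 10437) + 9116 = (-2706 - 10437) + 9116 = -13143 + 9116 = -4027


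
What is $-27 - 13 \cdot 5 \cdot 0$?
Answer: $-27$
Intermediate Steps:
$-27 - 13 \cdot 5 \cdot 0 = -27 - 0 = -27 + 0 = -27$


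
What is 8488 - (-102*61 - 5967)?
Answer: 20677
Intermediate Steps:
8488 - (-102*61 - 5967) = 8488 - (-6222 - 5967) = 8488 - 1*(-12189) = 8488 + 12189 = 20677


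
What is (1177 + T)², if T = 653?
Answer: 3348900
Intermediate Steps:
(1177 + T)² = (1177 + 653)² = 1830² = 3348900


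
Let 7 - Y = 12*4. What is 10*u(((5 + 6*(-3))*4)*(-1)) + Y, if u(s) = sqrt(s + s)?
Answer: -41 + 20*sqrt(26) ≈ 60.980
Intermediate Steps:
u(s) = sqrt(2)*sqrt(s) (u(s) = sqrt(2*s) = sqrt(2)*sqrt(s))
Y = -41 (Y = 7 - 12*4 = 7 - 1*48 = 7 - 48 = -41)
10*u(((5 + 6*(-3))*4)*(-1)) + Y = 10*(sqrt(2)*sqrt(((5 + 6*(-3))*4)*(-1))) - 41 = 10*(sqrt(2)*sqrt(((5 - 18)*4)*(-1))) - 41 = 10*(sqrt(2)*sqrt(-13*4*(-1))) - 41 = 10*(sqrt(2)*sqrt(-52*(-1))) - 41 = 10*(sqrt(2)*sqrt(52)) - 41 = 10*(sqrt(2)*(2*sqrt(13))) - 41 = 10*(2*sqrt(26)) - 41 = 20*sqrt(26) - 41 = -41 + 20*sqrt(26)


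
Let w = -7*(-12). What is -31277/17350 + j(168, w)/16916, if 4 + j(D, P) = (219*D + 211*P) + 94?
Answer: 52291546/36686575 ≈ 1.4254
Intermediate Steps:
w = 84
j(D, P) = 90 + 211*P + 219*D (j(D, P) = -4 + ((219*D + 211*P) + 94) = -4 + ((211*P + 219*D) + 94) = -4 + (94 + 211*P + 219*D) = 90 + 211*P + 219*D)
-31277/17350 + j(168, w)/16916 = -31277/17350 + (90 + 211*84 + 219*168)/16916 = -31277*1/17350 + (90 + 17724 + 36792)*(1/16916) = -31277/17350 + 54606*(1/16916) = -31277/17350 + 27303/8458 = 52291546/36686575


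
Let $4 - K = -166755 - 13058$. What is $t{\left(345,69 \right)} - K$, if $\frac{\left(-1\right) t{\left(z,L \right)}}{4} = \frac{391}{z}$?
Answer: $- \frac{2697323}{15} \approx -1.7982 \cdot 10^{5}$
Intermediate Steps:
$K = 179817$ ($K = 4 - \left(-166755 - 13058\right) = 4 - -179813 = 4 + 179813 = 179817$)
$t{\left(z,L \right)} = - \frac{1564}{z}$ ($t{\left(z,L \right)} = - 4 \frac{391}{z} = - \frac{1564}{z}$)
$t{\left(345,69 \right)} - K = - \frac{1564}{345} - 179817 = \left(-1564\right) \frac{1}{345} - 179817 = - \frac{68}{15} - 179817 = - \frac{2697323}{15}$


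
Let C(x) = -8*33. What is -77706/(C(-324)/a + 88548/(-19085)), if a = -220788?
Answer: 13643033382495/814387391 ≈ 16753.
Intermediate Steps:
C(x) = -264
-77706/(C(-324)/a + 88548/(-19085)) = -77706/(-264/(-220788) + 88548/(-19085)) = -77706/(-264*(-1/220788) + 88548*(-1/19085)) = -77706/(22/18399 - 88548/19085) = -77706/(-1628774782/351144915) = -77706*(-351144915/1628774782) = 13643033382495/814387391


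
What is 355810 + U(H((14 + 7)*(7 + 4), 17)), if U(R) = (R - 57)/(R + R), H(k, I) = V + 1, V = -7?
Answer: 1423261/4 ≈ 3.5582e+5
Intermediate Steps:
H(k, I) = -6 (H(k, I) = -7 + 1 = -6)
U(R) = (-57 + R)/(2*R) (U(R) = (-57 + R)/((2*R)) = (-57 + R)*(1/(2*R)) = (-57 + R)/(2*R))
355810 + U(H((14 + 7)*(7 + 4), 17)) = 355810 + (½)*(-57 - 6)/(-6) = 355810 + (½)*(-⅙)*(-63) = 355810 + 21/4 = 1423261/4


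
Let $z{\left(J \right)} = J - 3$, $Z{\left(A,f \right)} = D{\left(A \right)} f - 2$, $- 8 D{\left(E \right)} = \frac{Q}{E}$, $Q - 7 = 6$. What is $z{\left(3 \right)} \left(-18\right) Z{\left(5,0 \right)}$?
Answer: $0$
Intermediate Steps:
$Q = 13$ ($Q = 7 + 6 = 13$)
$D{\left(E \right)} = - \frac{13}{8 E}$ ($D{\left(E \right)} = - \frac{13 \frac{1}{E}}{8} = - \frac{13}{8 E}$)
$Z{\left(A,f \right)} = -2 - \frac{13 f}{8 A}$ ($Z{\left(A,f \right)} = - \frac{13}{8 A} f - 2 = - \frac{13 f}{8 A} - 2 = -2 - \frac{13 f}{8 A}$)
$z{\left(J \right)} = -3 + J$
$z{\left(3 \right)} \left(-18\right) Z{\left(5,0 \right)} = \left(-3 + 3\right) \left(-18\right) \left(-2 - \frac{0}{5}\right) = 0 \left(-18\right) \left(-2 - 0 \cdot \frac{1}{5}\right) = 0 \left(-2 + 0\right) = 0 \left(-2\right) = 0$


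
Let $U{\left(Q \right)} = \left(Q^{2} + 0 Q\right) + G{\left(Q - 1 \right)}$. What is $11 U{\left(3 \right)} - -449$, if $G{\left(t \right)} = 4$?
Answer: $592$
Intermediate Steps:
$U{\left(Q \right)} = 4 + Q^{2}$ ($U{\left(Q \right)} = \left(Q^{2} + 0 Q\right) + 4 = \left(Q^{2} + 0\right) + 4 = Q^{2} + 4 = 4 + Q^{2}$)
$11 U{\left(3 \right)} - -449 = 11 \left(4 + 3^{2}\right) - -449 = 11 \left(4 + 9\right) + 449 = 11 \cdot 13 + 449 = 143 + 449 = 592$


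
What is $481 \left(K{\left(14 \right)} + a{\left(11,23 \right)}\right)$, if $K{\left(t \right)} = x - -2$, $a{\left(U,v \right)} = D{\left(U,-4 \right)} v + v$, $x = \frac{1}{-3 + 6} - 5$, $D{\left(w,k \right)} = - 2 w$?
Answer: $- \frac{700817}{3} \approx -2.3361 \cdot 10^{5}$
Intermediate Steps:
$x = - \frac{14}{3}$ ($x = \frac{1}{3} - 5 = - \frac{14}{3} \approx -4.6667$)
$a{\left(U,v \right)} = v - 2 U v$ ($a{\left(U,v \right)} = - 2 U v + v = v - 2 U v$)
$K{\left(t \right)} = - \frac{8}{3}$ ($K{\left(t \right)} = - \frac{14}{3} - -2 = - \frac{14}{3} + 2 = - \frac{8}{3}$)
$481 \left(K{\left(14 \right)} + a{\left(11,23 \right)}\right) = 481 \left(- \frac{8}{3} + 23 \left(1 - 22\right)\right) = 481 \left(- \frac{8}{3} + 23 \left(-21\right)\right) = 481 \left(- \frac{8}{3} - 483\right) = 481 \left(- \frac{1457}{3}\right) = - \frac{700817}{3}$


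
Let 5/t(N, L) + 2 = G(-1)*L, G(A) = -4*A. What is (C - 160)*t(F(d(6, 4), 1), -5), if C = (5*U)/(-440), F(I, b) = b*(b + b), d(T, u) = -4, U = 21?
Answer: 70505/1936 ≈ 36.418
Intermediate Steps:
F(I, b) = 2*b**2 (F(I, b) = b*(2*b) = 2*b**2)
t(N, L) = 5/(-2 + 4*L) (t(N, L) = 5/(-2 + (-4*(-1))*L) = 5/(-2 + 4*L))
C = -21/88 (C = (5*21)/(-440) = 105*(-1/440) = -21/88 ≈ -0.23864)
(C - 160)*t(F(d(6, 4), 1), -5) = (-21/88 - 160)*(5/(2*(-1 + 2*(-5)))) = -70505/(176*(-1 - 10)) = -70505/(176*(-11)) = -70505*(-1)/(176*11) = -14101/88*(-5/22) = 70505/1936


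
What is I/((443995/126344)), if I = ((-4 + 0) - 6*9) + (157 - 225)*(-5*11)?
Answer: 465198608/443995 ≈ 1047.8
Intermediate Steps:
I = 3682 (I = (-4 - 54) - 68*(-55) = -58 + 3740 = 3682)
I/((443995/126344)) = 3682/((443995/126344)) = 3682/((443995*(1/126344))) = 3682/(443995/126344) = 3682*(126344/443995) = 465198608/443995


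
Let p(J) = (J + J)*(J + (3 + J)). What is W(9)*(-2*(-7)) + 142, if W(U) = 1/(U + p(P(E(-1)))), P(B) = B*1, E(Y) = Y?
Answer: 144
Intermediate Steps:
P(B) = B
p(J) = 2*J*(3 + 2*J) (p(J) = (2*J)*(3 + 2*J) = 2*J*(3 + 2*J))
W(U) = 1/(-2 + U) (W(U) = 1/(U + 2*(-1)*(3 + 2*(-1))) = 1/(U + 2*(-1)*(3 - 2)) = 1/(U + 2*(-1)*1) = 1/(U - 2) = 1/(-2 + U))
W(9)*(-2*(-7)) + 142 = (-2*(-7))/(-2 + 9) + 142 = 14/7 + 142 = (⅐)*14 + 142 = 2 + 142 = 144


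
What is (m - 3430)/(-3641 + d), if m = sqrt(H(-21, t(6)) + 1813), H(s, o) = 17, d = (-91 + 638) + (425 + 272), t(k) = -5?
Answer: 3430/2397 - sqrt(1830)/2397 ≈ 1.4131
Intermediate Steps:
d = 1244 (d = 547 + 697 = 1244)
m = sqrt(1830) (m = sqrt(17 + 1813) = sqrt(1830) ≈ 42.779)
(m - 3430)/(-3641 + d) = (sqrt(1830) - 3430)/(-3641 + 1244) = (-3430 + sqrt(1830))/(-2397) = (-3430 + sqrt(1830))*(-1/2397) = 3430/2397 - sqrt(1830)/2397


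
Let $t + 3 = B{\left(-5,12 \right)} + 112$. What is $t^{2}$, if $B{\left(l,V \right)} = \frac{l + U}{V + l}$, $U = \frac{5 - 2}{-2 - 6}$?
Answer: $\frac{36735721}{3136} \approx 11714.0$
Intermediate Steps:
$U = - \frac{3}{8}$ ($U = \frac{3}{-8} = 3 \left(- \frac{1}{8}\right) = - \frac{3}{8} \approx -0.375$)
$B{\left(l,V \right)} = \frac{- \frac{3}{8} + l}{V + l}$ ($B{\left(l,V \right)} = \frac{l - \frac{3}{8}}{V + l} = \frac{- \frac{3}{8} + l}{V + l}$)
$t = \frac{6061}{56}$ ($t = -3 + \left(\frac{- \frac{3}{8} - 5}{12 - 5} + 112\right) = -3 + \left(\frac{1}{7} \left(- \frac{43}{8}\right) + 112\right) = -3 + \left(- \frac{43}{56} + 112\right) = -3 + \frac{6229}{56} = \frac{6061}{56} \approx 108.23$)
$t^{2} = \left(\frac{6061}{56}\right)^{2} = \frac{36735721}{3136}$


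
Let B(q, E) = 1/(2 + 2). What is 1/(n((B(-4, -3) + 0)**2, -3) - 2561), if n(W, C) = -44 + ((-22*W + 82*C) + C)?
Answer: -8/22843 ≈ -0.00035022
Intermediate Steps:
B(q, E) = 1/4
n(W, C) = -44 - 22*W + 83*C (n(W, C) = -44 + (-22*W + 83*C) = -44 - 22*W + 83*C)
1/(n((B(-4, -3) + 0)**2, -3) - 2561) = 1/((-44 - 22*(1/4 + 0)**2 + 83*(-3)) - 2561) = 1/((-44 - 22*(1/4)**2 - 249) - 2561) = 1/((-44 - 22*1/16 - 249) - 2561) = 1/((-44 - 11/8 - 249) - 2561) = 1/(-2355/8 - 2561) = 1/(-22843/8) = -8/22843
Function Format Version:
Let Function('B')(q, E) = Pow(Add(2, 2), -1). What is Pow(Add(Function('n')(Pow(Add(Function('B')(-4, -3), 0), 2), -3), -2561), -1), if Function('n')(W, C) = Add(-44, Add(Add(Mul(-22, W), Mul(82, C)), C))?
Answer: Rational(-8, 22843) ≈ -0.00035022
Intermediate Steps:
Function('B')(q, E) = Rational(1, 4) (Function('B')(q, E) = Pow(4, -1) = Rational(1, 4))
Function('n')(W, C) = Add(-44, Mul(-22, W), Mul(83, C)) (Function('n')(W, C) = Add(-44, Add(Mul(-22, W), Mul(83, C))) = Add(-44, Mul(-22, W), Mul(83, C)))
Pow(Add(Function('n')(Pow(Add(Function('B')(-4, -3), 0), 2), -3), -2561), -1) = Pow(Add(Add(-44, Mul(-22, Pow(Add(Rational(1, 4), 0), 2)), Mul(83, -3)), -2561), -1) = Pow(Add(Add(-44, Mul(-22, Pow(Rational(1, 4), 2)), -249), -2561), -1) = Pow(Add(Add(-44, Mul(-22, Rational(1, 16)), -249), -2561), -1) = Pow(Add(Add(-44, Rational(-11, 8), -249), -2561), -1) = Pow(Add(Rational(-2355, 8), -2561), -1) = Pow(Rational(-22843, 8), -1) = Rational(-8, 22843)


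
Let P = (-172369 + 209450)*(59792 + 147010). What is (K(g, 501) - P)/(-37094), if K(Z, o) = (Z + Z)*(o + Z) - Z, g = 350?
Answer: 3833914806/18547 ≈ 2.0671e+5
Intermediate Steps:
K(Z, o) = -Z + 2*Z*(Z + o) (K(Z, o) = (2*Z)*(Z + o) - Z = 2*Z*(Z + o) - Z = -Z + 2*Z*(Z + o))
P = 7668424962 (P = 37081*206802 = 7668424962)
(K(g, 501) - P)/(-37094) = (350*(-1 + 2*350 + 2*501) - 1*7668424962)/(-37094) = (350*(-1 + 700 + 1002) - 7668424962)*(-1/37094) = (350*1701 - 7668424962)*(-1/37094) = (595350 - 7668424962)*(-1/37094) = -7667829612*(-1/37094) = 3833914806/18547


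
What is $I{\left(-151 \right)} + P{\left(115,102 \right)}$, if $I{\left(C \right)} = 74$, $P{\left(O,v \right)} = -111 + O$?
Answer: $78$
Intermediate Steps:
$I{\left(-151 \right)} + P{\left(115,102 \right)} = 74 + \left(-111 + 115\right) = 74 + 4 = 78$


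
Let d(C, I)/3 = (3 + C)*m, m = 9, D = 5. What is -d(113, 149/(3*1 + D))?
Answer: -3132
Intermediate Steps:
d(C, I) = 81 + 27*C (d(C, I) = 3*((3 + C)*9) = 3*(27 + 9*C) = 81 + 27*C)
-d(113, 149/(3*1 + D)) = -(81 + 27*113) = -(81 + 3051) = -1*3132 = -3132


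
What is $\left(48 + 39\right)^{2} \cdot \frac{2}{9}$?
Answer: $1682$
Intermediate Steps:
$\left(48 + 39\right)^{2} \cdot \frac{2}{9} = 87^{2} \cdot 2 \cdot \frac{1}{9} = 7569 \cdot \frac{2}{9} = 1682$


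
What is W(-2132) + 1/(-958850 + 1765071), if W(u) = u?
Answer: -1718863171/806221 ≈ -2132.0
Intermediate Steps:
W(-2132) + 1/(-958850 + 1765071) = -2132 + 1/(-958850 + 1765071) = -2132 + 1/806221 = -1718863171/806221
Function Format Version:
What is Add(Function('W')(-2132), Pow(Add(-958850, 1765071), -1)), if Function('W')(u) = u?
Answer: Rational(-1718863171, 806221) ≈ -2132.0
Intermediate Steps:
Add(Function('W')(-2132), Pow(Add(-958850, 1765071), -1)) = Add(-2132, Pow(Add(-958850, 1765071), -1)) = Add(-2132, Pow(806221, -1)) = Add(-2132, Rational(1, 806221)) = Rational(-1718863171, 806221)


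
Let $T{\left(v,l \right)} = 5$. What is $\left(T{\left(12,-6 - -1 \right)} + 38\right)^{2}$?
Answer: $1849$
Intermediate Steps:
$\left(T{\left(12,-6 - -1 \right)} + 38\right)^{2} = \left(5 + 38\right)^{2} = 43^{2} = 1849$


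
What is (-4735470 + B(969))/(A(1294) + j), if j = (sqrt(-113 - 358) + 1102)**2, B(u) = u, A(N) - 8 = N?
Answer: 4734501*I/(-1215235*I + 2204*sqrt(471)) ≈ -3.8899 + 0.15311*I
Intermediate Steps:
A(N) = 8 + N
j = (1102 + I*sqrt(471))**2 (j = (sqrt(-471) + 1102)**2 = (I*sqrt(471) + 1102)**2 = (1102 + I*sqrt(471))**2 ≈ 1.2139e+6 + 47832.0*I)
(-4735470 + B(969))/(A(1294) + j) = (-4735470 + 969)/((8 + 1294) + (1102 + I*sqrt(471))**2) = -4734501/(1302 + (1102 + I*sqrt(471))**2)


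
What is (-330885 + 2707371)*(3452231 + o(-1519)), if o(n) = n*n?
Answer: 13687589753712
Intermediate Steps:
o(n) = n²
(-330885 + 2707371)*(3452231 + o(-1519)) = (-330885 + 2707371)*(3452231 + (-1519)²) = 2376486*(3452231 + 2307361) = 2376486*5759592 = 13687589753712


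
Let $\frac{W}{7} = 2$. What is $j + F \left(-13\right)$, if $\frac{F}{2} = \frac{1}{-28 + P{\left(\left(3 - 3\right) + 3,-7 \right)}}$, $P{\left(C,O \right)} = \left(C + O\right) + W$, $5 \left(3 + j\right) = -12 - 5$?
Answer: $- \frac{223}{45} \approx -4.9556$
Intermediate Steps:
$W = 14$ ($W = 7 \cdot 2 = 14$)
$j = - \frac{32}{5}$ ($j = -3 + \frac{-12 - 5}{5} = -3 + \frac{1}{5} \left(-17\right) = -3 - \frac{17}{5} = - \frac{32}{5} \approx -6.4$)
$P{\left(C,O \right)} = 14 + C + O$ ($P{\left(C,O \right)} = \left(C + O\right) + 14 = 14 + C + O$)
$F = - \frac{1}{9}$ ($F = \frac{2}{-28 + \left(14 + \left(\left(3 - 3\right) + 3\right) - 7\right)} = \frac{2}{-28 + \left(14 + \left(0 + 3\right) - 7\right)} = \frac{2}{-28 + \left(14 + 3 - 7\right)} = \frac{2}{-28 + 10} = \frac{2}{-18} = 2 \left(- \frac{1}{18}\right) = - \frac{1}{9} \approx -0.11111$)
$j + F \left(-13\right) = - \frac{32}{5} - - \frac{13}{9} = - \frac{32}{5} + \frac{13}{9} = - \frac{223}{45}$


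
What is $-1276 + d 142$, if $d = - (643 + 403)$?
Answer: $-149808$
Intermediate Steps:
$d = -1046$ ($d = \left(-1\right) 1046 = -1046$)
$-1276 + d 142 = -1276 - 148532 = -149808$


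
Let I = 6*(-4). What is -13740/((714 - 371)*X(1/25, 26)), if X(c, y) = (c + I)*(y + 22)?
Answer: 28625/821828 ≈ 0.034831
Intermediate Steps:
I = -24
X(c, y) = (-24 + c)*(22 + y) (X(c, y) = (c - 24)*(y + 22) = (-24 + c)*(22 + y))
-13740/((714 - 371)*X(1/25, 26)) = -13740/((714 - 371)*(-528 - 24*26 + 22/25 + 26/25)) = -13740/(343*(-528 - 624 + 22*(1/25) + (1/25)*26)) = -13740/(343*(-528 - 624 + 22/25 + 26/25)) = -13740/(343*(-28752/25)) = -13740*(-25)/(343*28752) = -13740*(-25/9861936) = 28625/821828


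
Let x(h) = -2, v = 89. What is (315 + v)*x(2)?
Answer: -808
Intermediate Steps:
(315 + v)*x(2) = (315 + 89)*(-2) = 404*(-2) = -808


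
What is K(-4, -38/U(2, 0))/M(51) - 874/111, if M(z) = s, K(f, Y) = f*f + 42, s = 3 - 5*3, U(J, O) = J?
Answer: -2821/222 ≈ -12.707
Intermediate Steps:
s = -12 (s = 3 - 15 = -12)
K(f, Y) = 42 + f² (K(f, Y) = f² + 42 = 42 + f²)
M(z) = -12
K(-4, -38/U(2, 0))/M(51) - 874/111 = (42 + (-4)²)/(-12) - 874/111 = (42 + 16)*(-1/12) - 874*1/111 = 58*(-1/12) - 874/111 = -29/6 - 874/111 = -2821/222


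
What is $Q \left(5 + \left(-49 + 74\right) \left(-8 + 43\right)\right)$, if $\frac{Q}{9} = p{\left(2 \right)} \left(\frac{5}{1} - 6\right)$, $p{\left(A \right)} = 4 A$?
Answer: $-63360$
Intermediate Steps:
$Q = -72$ ($Q = 9 \cdot 4 \cdot 2 \left(\frac{5}{1} - 6\right) = 9 \cdot 8 \left(5 \cdot 1 - 6\right) = 9 \cdot 8 \left(5 - 6\right) = 9 \cdot 8 \left(-1\right) = 9 \left(-8\right) = -72$)
$Q \left(5 + \left(-49 + 74\right) \left(-8 + 43\right)\right) = - 72 \left(5 + \left(-49 + 74\right) \left(-8 + 43\right)\right) = - 72 \left(5 + 25 \cdot 35\right) = - 72 \left(5 + 875\right) = \left(-72\right) 880 = -63360$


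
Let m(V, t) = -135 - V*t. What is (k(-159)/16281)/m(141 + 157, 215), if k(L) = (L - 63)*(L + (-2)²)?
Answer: -2294/69688107 ≈ -3.2918e-5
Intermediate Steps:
m(V, t) = -135 - V*t
k(L) = (-63 + L)*(4 + L) (k(L) = (-63 + L)*(L + 4) = (-63 + L)*(4 + L))
(k(-159)/16281)/m(141 + 157, 215) = ((-252 + (-159)² - 59*(-159))/16281)/(-135 - 1*(141 + 157)*215) = ((-252 + 25281 + 9381)*(1/16281))/(-135 - 1*298*215) = (34410*(1/16281))/(-135 - 64070) = (11470/5427)/(-64205) = (11470/5427)*(-1/64205) = -2294/69688107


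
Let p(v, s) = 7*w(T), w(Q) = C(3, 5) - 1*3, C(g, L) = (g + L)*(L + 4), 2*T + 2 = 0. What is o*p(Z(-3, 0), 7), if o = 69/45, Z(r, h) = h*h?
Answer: 3703/5 ≈ 740.60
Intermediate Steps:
T = -1 (T = -1 + (½)*0 = -1 + 0 = -1)
Z(r, h) = h²
C(g, L) = (4 + L)*(L + g) (C(g, L) = (L + g)*(4 + L) = (4 + L)*(L + g))
w(Q) = 69 (w(Q) = (5² + 4*5 + 4*3 + 5*3) - 1*3 = (25 + 20 + 12 + 15) - 3 = 72 - 3 = 69)
o = 23/15 (o = 69*(1/45) = 23/15 ≈ 1.5333)
p(v, s) = 483 (p(v, s) = 7*69 = 483)
o*p(Z(-3, 0), 7) = (23/15)*483 = 3703/5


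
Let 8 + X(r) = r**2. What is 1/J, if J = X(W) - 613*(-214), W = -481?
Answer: 1/362535 ≈ 2.7584e-6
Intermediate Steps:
X(r) = -8 + r**2
J = 362535 (J = (-8 + (-481)**2) - 613*(-214) = (-8 + 231361) - 1*(-131182) = 231353 + 131182 = 362535)
1/J = 1/362535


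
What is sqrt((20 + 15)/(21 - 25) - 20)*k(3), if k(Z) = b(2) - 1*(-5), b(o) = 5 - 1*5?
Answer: 5*I*sqrt(115)/2 ≈ 26.81*I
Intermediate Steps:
b(o) = 0 (b(o) = 5 - 5 = 0)
k(Z) = 5 (k(Z) = 0 - 1*(-5) = 0 + 5 = 5)
sqrt((20 + 15)/(21 - 25) - 20)*k(3) = sqrt((20 + 15)/(21 - 25) - 20)*5 = sqrt(35/(-4) - 20)*5 = sqrt(35*(-1/4) - 20)*5 = sqrt(-35/4 - 20)*5 = sqrt(-115/4)*5 = (I*sqrt(115)/2)*5 = 5*I*sqrt(115)/2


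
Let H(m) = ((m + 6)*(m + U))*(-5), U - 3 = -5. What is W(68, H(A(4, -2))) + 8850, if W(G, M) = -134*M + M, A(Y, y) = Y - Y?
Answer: 870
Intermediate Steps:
U = -2 (U = 3 - 5 = -2)
A(Y, y) = 0
H(m) = -5*(-2 + m)*(6 + m) (H(m) = ((m + 6)*(m - 2))*(-5) = ((6 + m)*(-2 + m))*(-5) = ((-2 + m)*(6 + m))*(-5) = -5*(-2 + m)*(6 + m))
W(G, M) = -133*M
W(68, H(A(4, -2))) + 8850 = -133*(60 - 20*0 - 5*0**2) + 8850 = -133*(60 + 0 - 5*0) + 8850 = -133*(60 + 0 + 0) + 8850 = -133*60 + 8850 = -7980 + 8850 = 870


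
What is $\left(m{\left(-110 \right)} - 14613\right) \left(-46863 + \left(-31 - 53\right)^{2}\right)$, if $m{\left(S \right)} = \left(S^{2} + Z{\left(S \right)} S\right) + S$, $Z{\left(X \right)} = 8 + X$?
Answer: $-342220779$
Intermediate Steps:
$m{\left(S \right)} = S + S^{2} + S \left(8 + S\right)$ ($m{\left(S \right)} = \left(S^{2} + \left(8 + S\right) S\right) + S = \left(S^{2} + S \left(8 + S\right)\right) + S = S + S^{2} + S \left(8 + S\right)$)
$\left(m{\left(-110 \right)} - 14613\right) \left(-46863 + \left(-31 - 53\right)^{2}\right) = \left(- 110 \left(9 + 2 \left(-110\right)\right) - 14613\right) \left(-46863 + \left(-31 - 53\right)^{2}\right) = \left(- 110 \left(9 - 220\right) - 14613\right) \left(-46863 + \left(-84\right)^{2}\right) = \left(\left(-110\right) \left(-211\right) - 14613\right) \left(-46863 + 7056\right) = \left(23210 - 14613\right) \left(-39807\right) = 8597 \left(-39807\right) = -342220779$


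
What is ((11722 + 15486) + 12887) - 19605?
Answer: 20490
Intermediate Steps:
((11722 + 15486) + 12887) - 19605 = (27208 + 12887) - 19605 = 40095 - 19605 = 20490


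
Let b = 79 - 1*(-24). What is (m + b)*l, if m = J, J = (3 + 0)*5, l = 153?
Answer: 18054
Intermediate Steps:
b = 103 (b = 79 + 24 = 103)
J = 15 (J = 3*5 = 15)
m = 15
(m + b)*l = (15 + 103)*153 = 118*153 = 18054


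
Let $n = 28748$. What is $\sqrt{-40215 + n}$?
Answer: $i \sqrt{11467} \approx 107.08 i$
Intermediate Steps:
$\sqrt{-40215 + n} = \sqrt{-40215 + 28748} = \sqrt{-11467} = i \sqrt{11467}$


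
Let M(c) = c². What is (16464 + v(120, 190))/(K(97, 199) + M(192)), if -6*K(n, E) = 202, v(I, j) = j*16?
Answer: 58512/110491 ≈ 0.52956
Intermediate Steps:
v(I, j) = 16*j
K(n, E) = -101/3 (K(n, E) = -⅙*202 = -101/3)
(16464 + v(120, 190))/(K(97, 199) + M(192)) = (16464 + 16*190)/(-101/3 + 192²) = (16464 + 3040)/(-101/3 + 36864) = 19504/(110491/3) = 19504*(3/110491) = 58512/110491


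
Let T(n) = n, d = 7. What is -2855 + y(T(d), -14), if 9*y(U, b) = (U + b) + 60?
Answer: -25642/9 ≈ -2849.1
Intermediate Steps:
y(U, b) = 20/3 + U/9 + b/9 (y(U, b) = ((U + b) + 60)/9 = (60 + U + b)/9 = 20/3 + U/9 + b/9)
-2855 + y(T(d), -14) = -2855 + (20/3 + (⅑)*7 + (⅑)*(-14)) = -2855 + (20/3 + 7/9 - 14/9) = -2855 + 53/9 = -25642/9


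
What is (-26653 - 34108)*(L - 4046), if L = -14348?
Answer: 1117637834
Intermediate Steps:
(-26653 - 34108)*(L - 4046) = (-26653 - 34108)*(-14348 - 4046) = -60761*(-18394) = 1117637834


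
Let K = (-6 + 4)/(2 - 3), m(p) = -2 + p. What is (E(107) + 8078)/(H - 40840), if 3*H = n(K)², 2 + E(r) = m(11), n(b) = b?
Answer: -24255/122516 ≈ -0.19797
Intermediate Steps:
K = 2 (K = -2/(-1) = -2*(-1) = 2)
E(r) = 7 (E(r) = -2 + (-2 + 11) = -2 + 9 = 7)
H = 4/3 (H = (⅓)*2² = (⅓)*4 = 4/3 ≈ 1.3333)
(E(107) + 8078)/(H - 40840) = (7 + 8078)/(4/3 - 40840) = 8085/(-122516/3) = 8085*(-3/122516) = -24255/122516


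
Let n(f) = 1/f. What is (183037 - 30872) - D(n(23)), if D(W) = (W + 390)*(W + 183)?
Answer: 42727375/529 ≈ 80770.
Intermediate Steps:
D(W) = (183 + W)*(390 + W) (D(W) = (390 + W)*(183 + W) = (183 + W)*(390 + W))
(183037 - 30872) - D(n(23)) = (183037 - 30872) - (71370 + (1/23)**2 + 573/23) = 152165 - (71370 + (1/23)**2 + 573*(1/23)) = 152165 - (71370 + 1/529 + 573/23) = 152165 - 1*37767910/529 = 152165 - 37767910/529 = 42727375/529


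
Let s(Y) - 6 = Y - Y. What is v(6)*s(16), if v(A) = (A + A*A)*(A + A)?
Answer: 3024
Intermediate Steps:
v(A) = 2*A*(A + A²) (v(A) = (A + A²)*(2*A) = 2*A*(A + A²))
s(Y) = 6 (s(Y) = 6 + (Y - Y) = 6 + 0 = 6)
v(6)*s(16) = (2*6²*(1 + 6))*6 = (2*36*7)*6 = 504*6 = 3024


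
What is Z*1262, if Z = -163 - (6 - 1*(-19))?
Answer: -237256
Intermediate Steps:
Z = -188 (Z = -163 - (6 + 19) = -163 - 1*25 = -163 - 25 = -188)
Z*1262 = -188*1262 = -237256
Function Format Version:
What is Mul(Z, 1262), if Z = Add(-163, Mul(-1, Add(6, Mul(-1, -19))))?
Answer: -237256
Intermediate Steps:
Z = -188 (Z = Add(-163, Mul(-1, Add(6, 19))) = Add(-163, Mul(-1, 25)) = Add(-163, -25) = -188)
Mul(Z, 1262) = Mul(-188, 1262) = -237256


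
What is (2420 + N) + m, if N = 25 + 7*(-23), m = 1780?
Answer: 4064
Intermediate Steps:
N = -136 (N = 25 - 161 = -136)
(2420 + N) + m = (2420 - 136) + 1780 = 2284 + 1780 = 4064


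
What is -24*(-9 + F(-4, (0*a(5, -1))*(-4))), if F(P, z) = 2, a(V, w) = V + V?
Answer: 168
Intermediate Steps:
a(V, w) = 2*V
-24*(-9 + F(-4, (0*a(5, -1))*(-4))) = -24*(-9 + 2) = -24*(-7) = 168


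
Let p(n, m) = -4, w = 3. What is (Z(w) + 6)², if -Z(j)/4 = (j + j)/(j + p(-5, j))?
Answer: 900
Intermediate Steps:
Z(j) = -8*j/(-4 + j) (Z(j) = -4*(j + j)/(j - 4) = -4*2*j/(-4 + j) = -8*j/(-4 + j))
(Z(w) + 6)² = (-8*3/(-4 + 3) + 6)² = (-8*3/(-1) + 6)² = (-8*3*(-1) + 6)² = (24 + 6)² = 30² = 900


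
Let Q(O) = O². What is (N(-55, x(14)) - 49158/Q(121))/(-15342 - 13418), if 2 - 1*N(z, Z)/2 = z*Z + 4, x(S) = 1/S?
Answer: -51201/2947526120 ≈ -1.7371e-5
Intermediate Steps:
N(z, Z) = -4 - 2*Z*z (N(z, Z) = 4 - 2*(z*Z + 4) = 4 - 2*(Z*z + 4) = 4 - 2*(4 + Z*z) = 4 + (-8 - 2*Z*z) = -4 - 2*Z*z)
(N(-55, x(14)) - 49158/Q(121))/(-15342 - 13418) = ((-4 - 2*(-55)/14) - 49158/(121²))/(-15342 - 13418) = ((-4 - 2*1/14*(-55)) - 49158/14641)/(-28760) = ((-4 + 55/7) - 49158*1/14641)*(-1/28760) = (27/7 - 49158/14641)*(-1/28760) = (51201/102487)*(-1/28760) = -51201/2947526120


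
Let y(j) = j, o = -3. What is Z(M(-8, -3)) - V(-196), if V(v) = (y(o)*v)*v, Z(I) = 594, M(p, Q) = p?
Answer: 115842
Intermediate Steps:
V(v) = -3*v² (V(v) = (-3*v)*v = -3*v²)
Z(M(-8, -3)) - V(-196) = 594 - (-3)*(-196)² = 594 - (-3)*38416 = 594 - 1*(-115248) = 594 + 115248 = 115842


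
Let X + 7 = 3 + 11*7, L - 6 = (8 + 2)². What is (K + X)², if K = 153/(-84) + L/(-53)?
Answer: 3751969/784 ≈ 4785.7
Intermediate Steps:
L = 106 (L = 6 + (8 + 2)² = 6 + 10² = 6 + 100 = 106)
X = 73 (X = -7 + (3 + 11*7) = -7 + (3 + 77) = -7 + 80 = 73)
K = -107/28 (K = 153/(-84) + 106/(-53) = 153*(-1/84) + 106*(-1/53) = -51/28 - 2 = -107/28 ≈ -3.8214)
(K + X)² = (-107/28 + 73)² = (1937/28)² = 3751969/784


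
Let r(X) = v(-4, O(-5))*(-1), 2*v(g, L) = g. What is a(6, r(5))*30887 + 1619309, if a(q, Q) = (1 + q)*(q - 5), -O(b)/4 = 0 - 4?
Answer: 1835518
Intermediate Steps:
O(b) = 16 (O(b) = -4*(0 - 4) = -4*(-4) = 16)
v(g, L) = g/2
r(X) = 2 (r(X) = ((½)*(-4))*(-1) = -2*(-1) = 2)
a(q, Q) = (1 + q)*(-5 + q)
a(6, r(5))*30887 + 1619309 = (-5 + 6² - 4*6)*30887 + 1619309 = (-5 + 36 - 24)*30887 + 1619309 = 7*30887 + 1619309 = 216209 + 1619309 = 1835518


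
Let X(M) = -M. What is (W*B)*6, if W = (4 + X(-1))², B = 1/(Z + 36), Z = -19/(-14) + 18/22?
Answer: 23100/5879 ≈ 3.9292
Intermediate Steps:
Z = 335/154 (Z = -19*(-1/14) + 18*(1/22) = 19/14 + 9/11 = 335/154 ≈ 2.1753)
B = 154/5879 (B = 1/(335/154 + 36) = 1/(5879/154) = 154/5879 ≈ 0.026195)
W = 25 (W = (4 - 1*(-1))² = (4 + 1)² = 5² = 25)
(W*B)*6 = (25*(154/5879))*6 = (3850/5879)*6 = 23100/5879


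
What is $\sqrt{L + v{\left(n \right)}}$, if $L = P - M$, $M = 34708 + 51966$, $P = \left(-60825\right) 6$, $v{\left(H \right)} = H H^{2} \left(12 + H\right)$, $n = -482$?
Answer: $2 \sqrt{13157556834} \approx 2.2941 \cdot 10^{5}$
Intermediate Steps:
$v{\left(H \right)} = H^{3} \left(12 + H\right)$
$P = -364950$
$M = 86674$
$L = -451624$ ($L = -364950 - 86674 = -451624$)
$\sqrt{L + v{\left(n \right)}} = \sqrt{-451624 + \left(-482\right)^{3} \left(12 - 482\right)} = \sqrt{-451624 - -52630678960} = \sqrt{-451624 + 52630678960} = \sqrt{52630227336} = 2 \sqrt{13157556834}$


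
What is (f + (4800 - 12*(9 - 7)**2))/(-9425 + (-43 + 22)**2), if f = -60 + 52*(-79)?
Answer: -73/1123 ≈ -0.065004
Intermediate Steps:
f = -4168 (f = -60 - 4108 = -4168)
(f + (4800 - 12*(9 - 7)**2))/(-9425 + (-43 + 22)**2) = (-4168 + (4800 - 12*(9 - 7)**2))/(-9425 + (-43 + 22)**2) = (-4168 + (4800 - 12*2**2))/(-9425 + (-21)**2) = (-4168 + (4800 - 12*4))/(-9425 + 441) = (-4168 + (4800 - 1*48))/(-8984) = (-4168 + (4800 - 48))*(-1/8984) = (-4168 + 4752)*(-1/8984) = 584*(-1/8984) = -73/1123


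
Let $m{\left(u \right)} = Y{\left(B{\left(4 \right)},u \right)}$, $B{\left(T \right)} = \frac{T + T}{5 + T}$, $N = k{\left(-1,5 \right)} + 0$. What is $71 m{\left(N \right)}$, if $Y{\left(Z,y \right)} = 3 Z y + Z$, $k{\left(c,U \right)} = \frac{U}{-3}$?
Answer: $- \frac{2272}{9} \approx -252.44$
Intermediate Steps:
$k{\left(c,U \right)} = - \frac{U}{3}$ ($k{\left(c,U \right)} = U \left(- \frac{1}{3}\right) = - \frac{U}{3}$)
$N = - \frac{5}{3}$ ($N = \left(- \frac{1}{3}\right) 5 + 0 = - \frac{5}{3} + 0 = - \frac{5}{3} \approx -1.6667$)
$B{\left(T \right)} = \frac{2 T}{5 + T}$
$Y{\left(Z,y \right)} = Z + 3 Z y$ ($Y{\left(Z,y \right)} = 3 Z y + Z = Z + 3 Z y$)
$m{\left(u \right)} = \frac{8}{9} + \frac{8 u}{3}$ ($m{\left(u \right)} = 2 \cdot 4 \frac{1}{5 + 4} \left(1 + 3 u\right) = 2 \cdot 4 \cdot \frac{1}{9} \left(1 + 3 u\right) = \frac{8 \left(1 + 3 u\right)}{9} = \frac{8}{9} + \frac{8 u}{3}$)
$71 m{\left(N \right)} = 71 \left(\frac{8}{9} + \frac{8}{3} \left(- \frac{5}{3}\right)\right) = 71 \left(\frac{8}{9} - \frac{40}{9}\right) = 71 \left(- \frac{32}{9}\right) = - \frac{2272}{9}$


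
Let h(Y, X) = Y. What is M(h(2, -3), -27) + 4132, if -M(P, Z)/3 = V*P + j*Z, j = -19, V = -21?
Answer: 2719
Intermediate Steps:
M(P, Z) = 57*Z + 63*P (M(P, Z) = -3*(-21*P - 19*Z) = 57*Z + 63*P)
M(h(2, -3), -27) + 4132 = (57*(-27) + 63*2) + 4132 = (-1539 + 126) + 4132 = -1413 + 4132 = 2719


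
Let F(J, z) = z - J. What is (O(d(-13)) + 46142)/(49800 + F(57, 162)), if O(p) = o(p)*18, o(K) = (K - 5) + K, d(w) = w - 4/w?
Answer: 592736/648765 ≈ 0.91364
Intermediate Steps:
o(K) = -5 + 2*K (o(K) = (-5 + K) + K = -5 + 2*K)
O(p) = -90 + 36*p (O(p) = (-5 + 2*p)*18 = -90 + 36*p)
(O(d(-13)) + 46142)/(49800 + F(57, 162)) = ((-90 + 36*(-13 - 4/(-13))) + 46142)/(49800 + (162 - 1*57)) = ((-90 + 36*(-13 - 4*(-1/13))) + 46142)/(49800 + (162 - 57)) = ((-90 + 36*(-13 + 4/13)) + 46142)/(49800 + 105) = ((-90 + 36*(-165/13)) + 46142)/49905 = ((-90 - 5940/13) + 46142)*(1/49905) = (-7110/13 + 46142)*(1/49905) = (592736/13)*(1/49905) = 592736/648765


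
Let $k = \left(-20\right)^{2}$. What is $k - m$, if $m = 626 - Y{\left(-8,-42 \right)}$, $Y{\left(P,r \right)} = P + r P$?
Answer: $102$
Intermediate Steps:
$k = 400$
$Y{\left(P,r \right)} = P + P r$
$m = 298$ ($m = 626 - - 8 \left(1 - 42\right) = 626 - \left(-8\right) \left(-41\right) = 626 - 328 = 298$)
$k - m = 400 - 298 = 102$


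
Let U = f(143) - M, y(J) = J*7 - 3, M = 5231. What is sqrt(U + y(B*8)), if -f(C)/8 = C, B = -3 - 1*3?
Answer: 3*I*sqrt(746) ≈ 81.939*I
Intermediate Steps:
B = -6 (B = -3 - 3 = -6)
f(C) = -8*C
y(J) = -3 + 7*J (y(J) = 7*J - 3 = -3 + 7*J)
U = -6375 (U = -8*143 - 1*5231 = -1144 - 5231 = -6375)
sqrt(U + y(B*8)) = sqrt(-6375 + (-3 + 7*(-6*8))) = sqrt(-6375 + (-3 + 7*(-48))) = sqrt(-6375 + (-3 - 336)) = sqrt(-6375 - 339) = sqrt(-6714) = 3*I*sqrt(746)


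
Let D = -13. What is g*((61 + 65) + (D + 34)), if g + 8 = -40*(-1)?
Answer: 4704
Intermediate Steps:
g = 32 (g = -8 - 40*(-1) = -8 + 40 = 32)
g*((61 + 65) + (D + 34)) = 32*((61 + 65) + (-13 + 34)) = 32*(126 + 21) = 32*147 = 4704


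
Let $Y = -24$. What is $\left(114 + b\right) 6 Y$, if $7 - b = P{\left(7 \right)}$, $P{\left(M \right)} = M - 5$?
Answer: $-17136$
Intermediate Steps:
$P{\left(M \right)} = -5 + M$
$b = 5$ ($b = 7 - \left(-5 + 7\right) = 7 - 2 = 5$)
$\left(114 + b\right) 6 Y = \left(114 + 5\right) 6 \left(-24\right) = 119 \left(-144\right) = -17136$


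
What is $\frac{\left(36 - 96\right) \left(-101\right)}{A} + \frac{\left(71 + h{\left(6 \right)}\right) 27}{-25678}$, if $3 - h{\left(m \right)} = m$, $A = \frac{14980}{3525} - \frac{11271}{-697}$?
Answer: $\frac{2248392597282}{7578232589} \approx 296.69$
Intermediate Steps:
$A = \frac{590251}{28905}$ ($A = 14980 \cdot \frac{1}{3525} - - \frac{663}{41} = \frac{2996}{705} + \frac{663}{41} = \frac{590251}{28905} \approx 20.42$)
$h{\left(m \right)} = 3 - m$
$\frac{\left(36 - 96\right) \left(-101\right)}{A} + \frac{\left(71 + h{\left(6 \right)}\right) 27}{-25678} = \frac{\left(36 - 96\right) \left(-101\right)}{\frac{590251}{28905}} + \frac{\left(71 + \left(3 - 6\right)\right) 27}{-25678} = \left(-60\right) \left(-101\right) \frac{28905}{590251} + \left(71 + \left(3 - 6\right)\right) 27 \left(- \frac{1}{25678}\right) = 6060 \cdot \frac{28905}{590251} + \left(71 - 3\right) 27 \left(- \frac{1}{25678}\right) = \frac{175164300}{590251} + 68 \cdot 27 \left(- \frac{1}{25678}\right) = \frac{175164300}{590251} + 1836 \left(- \frac{1}{25678}\right) = \frac{175164300}{590251} - \frac{918}{12839} = \frac{2248392597282}{7578232589}$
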